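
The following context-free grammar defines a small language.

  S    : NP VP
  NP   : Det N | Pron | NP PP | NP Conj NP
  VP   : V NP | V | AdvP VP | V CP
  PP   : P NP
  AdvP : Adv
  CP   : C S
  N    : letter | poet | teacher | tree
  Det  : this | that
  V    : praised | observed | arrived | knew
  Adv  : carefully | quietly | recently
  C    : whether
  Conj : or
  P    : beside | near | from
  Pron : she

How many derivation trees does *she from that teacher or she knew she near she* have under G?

2

The two bracketings:
[S [NP [NP [Pron she]] [PP [P from] [NP [NP [Det that] [N teacher]] [Conj or] [NP [Pron she]]]]] [VP [V knew] [NP [NP [Pron she]] [PP [P near] [NP [Pron she]]]]]]
[S [NP [NP [NP [Pron she]] [PP [P from] [NP [Det that] [N teacher]]]] [Conj or] [NP [Pron she]]] [VP [V knew] [NP [NP [Pron she]] [PP [P near] [NP [Pron she]]]]]]
The trees differ in how a recursive rule is bracketed over the same span.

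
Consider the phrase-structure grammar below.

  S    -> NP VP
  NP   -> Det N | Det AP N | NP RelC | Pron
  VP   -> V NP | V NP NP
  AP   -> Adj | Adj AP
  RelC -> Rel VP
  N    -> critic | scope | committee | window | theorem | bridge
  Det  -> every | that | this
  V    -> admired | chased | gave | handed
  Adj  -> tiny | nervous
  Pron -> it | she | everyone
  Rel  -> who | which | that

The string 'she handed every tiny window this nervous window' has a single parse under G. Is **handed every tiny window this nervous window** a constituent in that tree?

[S [NP [Pron she]] [VP [V handed] [NP [Det every] [AP [Adj tiny]] [N window]] [NP [Det this] [AP [Adj nervous]] [N window]]]]
The words 'handed every tiny window this nervous window' are exhaustively dominated by a single VP node (built by VP → V NP NP), so they form a constituent.

Yes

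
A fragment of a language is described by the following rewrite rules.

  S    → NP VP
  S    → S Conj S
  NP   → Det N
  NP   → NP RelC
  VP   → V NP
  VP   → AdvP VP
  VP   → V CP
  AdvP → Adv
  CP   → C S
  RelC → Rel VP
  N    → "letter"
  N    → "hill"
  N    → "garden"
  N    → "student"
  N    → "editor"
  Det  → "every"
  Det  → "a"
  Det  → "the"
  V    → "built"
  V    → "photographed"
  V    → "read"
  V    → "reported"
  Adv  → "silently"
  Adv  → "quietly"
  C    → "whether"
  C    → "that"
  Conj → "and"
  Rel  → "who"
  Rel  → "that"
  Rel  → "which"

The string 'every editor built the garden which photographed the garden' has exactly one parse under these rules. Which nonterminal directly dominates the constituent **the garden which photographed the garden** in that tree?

VP

S
  NP
    Det: every
    N: editor
  VP
    V: built
    NP
      NP
        Det: the
        N: garden
      RelC
        Rel: which
        VP
          V: photographed
          NP
            Det: the
            N: garden
The span 'the garden which photographed the garden' is the NP node built by NP → NP RelC.
Its mother is the VP built by VP → V NP.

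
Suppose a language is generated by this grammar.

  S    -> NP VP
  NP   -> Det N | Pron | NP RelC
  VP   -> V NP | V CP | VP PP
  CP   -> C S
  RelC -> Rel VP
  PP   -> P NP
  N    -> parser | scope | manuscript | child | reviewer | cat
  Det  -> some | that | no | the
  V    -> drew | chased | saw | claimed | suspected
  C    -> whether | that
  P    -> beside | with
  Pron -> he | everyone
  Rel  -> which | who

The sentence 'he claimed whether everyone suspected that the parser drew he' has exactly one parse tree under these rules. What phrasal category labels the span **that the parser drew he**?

CP

[S [NP [Pron he]] [VP [V claimed] [CP [C whether] [S [NP [Pron everyone]] [VP [V suspected] [CP [C that] [S [NP [Det the] [N parser]] [VP [V drew] [NP [Pron he]]]]]]]]]]
The span 'that the parser drew he' is the CP node built by CP → C S.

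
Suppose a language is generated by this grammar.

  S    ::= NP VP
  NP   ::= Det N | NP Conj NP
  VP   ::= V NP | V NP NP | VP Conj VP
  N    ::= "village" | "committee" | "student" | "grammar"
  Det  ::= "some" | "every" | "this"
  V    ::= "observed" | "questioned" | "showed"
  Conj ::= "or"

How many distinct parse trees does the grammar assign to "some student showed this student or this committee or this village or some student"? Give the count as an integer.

Two of the 5 distinct bracketings:
[S [NP [Det some] [N student]] [VP [V showed] [NP [NP [Det this] [N student]] [Conj or] [NP [NP [Det this] [N committee]] [Conj or] [NP [NP [Det this] [N village]] [Conj or] [NP [Det some] [N student]]]]]]]
[S [NP [Det some] [N student]] [VP [V showed] [NP [NP [Det this] [N student]] [Conj or] [NP [NP [NP [Det this] [N committee]] [Conj or] [NP [Det this] [N village]]] [Conj or] [NP [Det some] [N student]]]]]]
The trees differ in how a recursive rule is bracketed over the same span.

5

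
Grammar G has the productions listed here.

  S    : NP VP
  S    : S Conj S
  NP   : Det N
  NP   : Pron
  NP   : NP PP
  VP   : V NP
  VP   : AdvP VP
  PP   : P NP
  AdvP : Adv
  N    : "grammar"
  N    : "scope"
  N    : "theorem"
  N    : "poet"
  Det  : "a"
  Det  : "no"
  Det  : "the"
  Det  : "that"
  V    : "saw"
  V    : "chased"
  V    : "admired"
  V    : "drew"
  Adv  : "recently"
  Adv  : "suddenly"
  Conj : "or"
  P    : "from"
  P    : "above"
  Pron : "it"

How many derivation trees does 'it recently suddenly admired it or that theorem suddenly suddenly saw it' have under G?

[S [S [NP [Pron it]] [VP [AdvP [Adv recently]] [VP [AdvP [Adv suddenly]] [VP [V admired] [NP [Pron it]]]]]] [Conj or] [S [NP [Det that] [N theorem]] [VP [AdvP [Adv suddenly]] [VP [AdvP [Adv suddenly]] [VP [V saw] [NP [Pron it]]]]]]]
No rule offers an alternative attachment or grouping for any span, so this is the only derivation.

1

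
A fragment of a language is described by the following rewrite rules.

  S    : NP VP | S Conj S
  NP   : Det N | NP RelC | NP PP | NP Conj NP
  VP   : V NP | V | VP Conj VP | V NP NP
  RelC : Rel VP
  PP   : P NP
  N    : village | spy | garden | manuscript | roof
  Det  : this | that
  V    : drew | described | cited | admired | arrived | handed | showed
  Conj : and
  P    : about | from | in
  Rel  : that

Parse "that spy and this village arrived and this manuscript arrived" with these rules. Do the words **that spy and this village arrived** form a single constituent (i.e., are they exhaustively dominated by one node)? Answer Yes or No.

[S [S [NP [NP [Det that] [N spy]] [Conj and] [NP [Det this] [N village]]] [VP [V arrived]]] [Conj and] [S [NP [Det this] [N manuscript]] [VP [V arrived]]]]
The words 'that spy and this village arrived' are exhaustively dominated by a single S node (built by S → NP VP), so they form a constituent.

Yes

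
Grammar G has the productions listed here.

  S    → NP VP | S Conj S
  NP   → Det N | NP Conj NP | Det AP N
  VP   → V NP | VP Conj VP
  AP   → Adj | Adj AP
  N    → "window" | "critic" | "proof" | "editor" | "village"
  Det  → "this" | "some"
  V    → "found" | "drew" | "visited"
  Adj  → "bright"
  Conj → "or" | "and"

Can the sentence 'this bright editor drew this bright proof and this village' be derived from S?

Grammatical

S
  NP
    Det: this
    AP
      Adj: bright
    N: editor
  VP
    V: drew
    NP
      NP
        Det: this
        AP
          Adj: bright
        N: proof
      Conj: and
      NP
        Det: this
        N: village
Every word is introduced by a lexical rule and the phrasal rules combine the resulting categories into a single S.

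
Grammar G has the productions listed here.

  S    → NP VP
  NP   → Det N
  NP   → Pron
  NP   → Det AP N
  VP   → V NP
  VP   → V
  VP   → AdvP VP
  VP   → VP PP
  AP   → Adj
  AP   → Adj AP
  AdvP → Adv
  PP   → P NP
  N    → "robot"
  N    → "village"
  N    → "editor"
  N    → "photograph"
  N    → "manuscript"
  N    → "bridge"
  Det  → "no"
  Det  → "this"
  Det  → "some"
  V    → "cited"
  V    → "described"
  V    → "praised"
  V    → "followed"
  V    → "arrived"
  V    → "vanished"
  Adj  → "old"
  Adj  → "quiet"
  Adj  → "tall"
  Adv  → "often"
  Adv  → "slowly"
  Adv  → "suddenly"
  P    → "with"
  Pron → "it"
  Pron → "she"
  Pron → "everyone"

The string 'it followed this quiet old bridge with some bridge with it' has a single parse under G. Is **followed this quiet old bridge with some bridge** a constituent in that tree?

[S [NP [Pron it]] [VP [VP [VP [V followed] [NP [Det this] [AP [Adj quiet] [AP [Adj old]]] [N bridge]]] [PP [P with] [NP [Det some] [N bridge]]]] [PP [P with] [NP [Pron it]]]]]
The words 'followed this quiet old bridge with some bridge' are exhaustively dominated by a single VP node (built by VP → VP PP), so they form a constituent.

Yes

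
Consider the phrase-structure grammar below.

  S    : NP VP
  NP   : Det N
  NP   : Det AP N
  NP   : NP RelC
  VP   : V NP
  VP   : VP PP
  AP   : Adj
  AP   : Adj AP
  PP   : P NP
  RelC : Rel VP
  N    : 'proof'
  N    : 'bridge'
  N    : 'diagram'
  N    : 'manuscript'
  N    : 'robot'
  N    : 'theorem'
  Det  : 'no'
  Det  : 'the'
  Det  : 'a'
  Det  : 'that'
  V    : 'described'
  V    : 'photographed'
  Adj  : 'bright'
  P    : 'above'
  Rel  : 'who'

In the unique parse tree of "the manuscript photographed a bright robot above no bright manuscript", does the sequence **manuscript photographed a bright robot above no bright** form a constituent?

[S [NP [Det the] [N manuscript]] [VP [VP [V photographed] [NP [Det a] [AP [Adj bright]] [N robot]]] [PP [P above] [NP [Det no] [AP [Adj bright]] [N manuscript]]]]]
The smallest constituent containing 'manuscript photographed a bright robot above no bright' is the S spanning 'the manuscript photographed a bright robot above no bright manuscript'; no single node in the tree dominates exactly the given words.

No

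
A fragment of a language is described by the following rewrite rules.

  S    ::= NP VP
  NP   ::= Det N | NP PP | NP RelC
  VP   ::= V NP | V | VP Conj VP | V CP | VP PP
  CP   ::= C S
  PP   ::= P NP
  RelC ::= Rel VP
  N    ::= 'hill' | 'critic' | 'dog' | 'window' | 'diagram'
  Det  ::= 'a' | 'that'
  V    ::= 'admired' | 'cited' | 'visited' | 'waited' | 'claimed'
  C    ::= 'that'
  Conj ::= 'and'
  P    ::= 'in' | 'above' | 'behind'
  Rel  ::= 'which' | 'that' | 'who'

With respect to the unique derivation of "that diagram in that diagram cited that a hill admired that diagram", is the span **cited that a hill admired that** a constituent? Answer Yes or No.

No

[S [NP [NP [Det that] [N diagram]] [PP [P in] [NP [Det that] [N diagram]]]] [VP [V cited] [CP [C that] [S [NP [Det a] [N hill]] [VP [V admired] [NP [Det that] [N diagram]]]]]]]
The smallest constituent containing 'cited that a hill admired that' is the VP spanning 'cited that a hill admired that diagram'; no single node in the tree dominates exactly the given words.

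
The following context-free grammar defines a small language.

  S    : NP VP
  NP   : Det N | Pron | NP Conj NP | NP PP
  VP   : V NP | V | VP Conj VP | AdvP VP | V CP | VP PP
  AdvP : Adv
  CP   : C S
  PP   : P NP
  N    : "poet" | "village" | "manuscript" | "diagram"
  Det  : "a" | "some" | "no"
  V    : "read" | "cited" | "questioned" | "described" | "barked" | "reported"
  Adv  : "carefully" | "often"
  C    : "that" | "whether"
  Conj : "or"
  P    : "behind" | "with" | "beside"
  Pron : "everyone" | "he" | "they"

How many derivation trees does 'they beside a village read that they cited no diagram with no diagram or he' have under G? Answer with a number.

Two of the 4 distinct bracketings:
[S [NP [NP [Pron they]] [PP [P beside] [NP [Det a] [N village]]]] [VP [V read] [CP [C that] [S [NP [Pron they]] [VP [V cited] [NP [NP [NP [Det no] [N diagram]] [PP [P with] [NP [Det no] [N diagram]]]] [Conj or] [NP [Pron he]]]]]]]]
[S [NP [NP [Pron they]] [PP [P beside] [NP [Det a] [N village]]]] [VP [V read] [CP [C that] [S [NP [Pron they]] [VP [V cited] [NP [NP [Det no] [N diagram]] [PP [P with] [NP [NP [Det no] [N diagram]] [Conj or] [NP [Pron he]]]]]]]]]]
The trees differ in how a recursive rule is bracketed over the same span.

4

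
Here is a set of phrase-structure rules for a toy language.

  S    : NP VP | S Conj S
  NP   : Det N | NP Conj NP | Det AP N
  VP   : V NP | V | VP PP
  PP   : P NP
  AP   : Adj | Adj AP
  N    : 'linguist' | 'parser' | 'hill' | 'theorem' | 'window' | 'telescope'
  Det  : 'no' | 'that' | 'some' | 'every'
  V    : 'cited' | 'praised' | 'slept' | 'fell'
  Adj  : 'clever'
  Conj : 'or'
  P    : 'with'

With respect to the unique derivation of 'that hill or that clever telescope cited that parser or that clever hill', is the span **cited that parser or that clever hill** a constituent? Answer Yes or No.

[S [NP [NP [Det that] [N hill]] [Conj or] [NP [Det that] [AP [Adj clever]] [N telescope]]] [VP [V cited] [NP [NP [Det that] [N parser]] [Conj or] [NP [Det that] [AP [Adj clever]] [N hill]]]]]
The words 'cited that parser or that clever hill' are exhaustively dominated by a single VP node (built by VP → V NP), so they form a constituent.

Yes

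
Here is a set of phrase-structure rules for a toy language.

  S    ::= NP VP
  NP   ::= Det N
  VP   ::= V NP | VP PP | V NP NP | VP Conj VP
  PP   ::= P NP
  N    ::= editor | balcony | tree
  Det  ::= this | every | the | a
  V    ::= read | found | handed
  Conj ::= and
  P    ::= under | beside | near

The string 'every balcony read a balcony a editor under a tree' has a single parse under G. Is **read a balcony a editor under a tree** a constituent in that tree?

[S [NP [Det every] [N balcony]] [VP [VP [V read] [NP [Det a] [N balcony]] [NP [Det a] [N editor]]] [PP [P under] [NP [Det a] [N tree]]]]]
The words 'read a balcony a editor under a tree' are exhaustively dominated by a single VP node (built by VP → VP PP), so they form a constituent.

Yes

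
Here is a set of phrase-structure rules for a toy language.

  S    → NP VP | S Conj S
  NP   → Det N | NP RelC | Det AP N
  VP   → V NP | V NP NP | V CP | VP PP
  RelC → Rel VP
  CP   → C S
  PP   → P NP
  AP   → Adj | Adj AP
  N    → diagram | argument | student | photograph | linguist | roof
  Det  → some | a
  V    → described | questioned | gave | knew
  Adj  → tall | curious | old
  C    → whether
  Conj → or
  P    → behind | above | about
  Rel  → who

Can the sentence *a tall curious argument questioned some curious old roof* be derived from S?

S
  NP
    Det: a
    AP
      Adj: tall
      AP
        Adj: curious
    N: argument
  VP
    V: questioned
    NP
      Det: some
      AP
        Adj: curious
        AP
          Adj: old
      N: roof
The bracketing above is licensed at every node by one of the given productions, with S at the root.

Grammatical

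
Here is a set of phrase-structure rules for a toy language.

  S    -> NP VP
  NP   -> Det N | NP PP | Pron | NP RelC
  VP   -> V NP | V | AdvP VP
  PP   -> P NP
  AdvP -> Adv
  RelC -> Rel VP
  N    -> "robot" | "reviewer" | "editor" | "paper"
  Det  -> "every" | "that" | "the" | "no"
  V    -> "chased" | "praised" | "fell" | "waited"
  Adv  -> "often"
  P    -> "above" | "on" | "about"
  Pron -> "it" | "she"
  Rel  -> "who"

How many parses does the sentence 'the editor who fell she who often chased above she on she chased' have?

7

Two of the 7 distinct bracketings:
[S [NP [NP [NP [Det the] [N editor]] [RelC [Rel who] [VP [V fell] [NP [NP [Pron she]] [RelC [Rel who] [VP [AdvP [Adv often]] [VP [V chased]]]]]]]] [PP [P above] [NP [NP [Pron she]] [PP [P on] [NP [Pron she]]]]]] [VP [V chased]]]
[S [NP [NP [NP [NP [Det the] [N editor]] [RelC [Rel who] [VP [V fell] [NP [Pron she]]]]] [RelC [Rel who] [VP [AdvP [Adv often]] [VP [V chased]]]]] [PP [P above] [NP [NP [Pron she]] [PP [P on] [NP [Pron she]]]]]] [VP [V chased]]]
The trees differ in how a recursive rule is bracketed over the same span.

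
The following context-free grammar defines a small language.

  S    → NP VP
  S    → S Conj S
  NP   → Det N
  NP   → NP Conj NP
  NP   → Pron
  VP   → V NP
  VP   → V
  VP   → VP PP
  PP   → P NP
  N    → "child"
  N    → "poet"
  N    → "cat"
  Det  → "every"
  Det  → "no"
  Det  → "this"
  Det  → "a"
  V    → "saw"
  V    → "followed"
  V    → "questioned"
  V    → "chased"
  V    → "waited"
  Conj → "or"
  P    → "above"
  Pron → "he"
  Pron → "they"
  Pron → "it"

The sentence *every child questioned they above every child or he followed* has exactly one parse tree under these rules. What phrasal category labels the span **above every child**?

[S [S [NP [Det every] [N child]] [VP [VP [V questioned] [NP [Pron they]]] [PP [P above] [NP [Det every] [N child]]]]] [Conj or] [S [NP [Pron he]] [VP [V followed]]]]
The span 'above every child' is the PP node built by PP → P NP.

PP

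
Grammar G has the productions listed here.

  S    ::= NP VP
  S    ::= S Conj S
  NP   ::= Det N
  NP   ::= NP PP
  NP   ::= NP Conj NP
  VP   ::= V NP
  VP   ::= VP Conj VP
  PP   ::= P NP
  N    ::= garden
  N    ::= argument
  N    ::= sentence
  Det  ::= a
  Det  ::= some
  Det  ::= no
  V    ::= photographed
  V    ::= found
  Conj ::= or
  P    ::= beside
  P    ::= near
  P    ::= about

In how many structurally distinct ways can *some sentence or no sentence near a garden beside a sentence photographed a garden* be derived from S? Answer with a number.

5

Two of the 5 distinct bracketings:
[S [NP [NP [NP [Det some] [N sentence]] [Conj or] [NP [Det no] [N sentence]]] [PP [P near] [NP [NP [Det a] [N garden]] [PP [P beside] [NP [Det a] [N sentence]]]]]] [VP [V photographed] [NP [Det a] [N garden]]]]
[S [NP [NP [NP [NP [Det some] [N sentence]] [Conj or] [NP [Det no] [N sentence]]] [PP [P near] [NP [Det a] [N garden]]]] [PP [P beside] [NP [Det a] [N sentence]]]] [VP [V photographed] [NP [Det a] [N garden]]]]
The trees differ in how a recursive rule is bracketed over the same span.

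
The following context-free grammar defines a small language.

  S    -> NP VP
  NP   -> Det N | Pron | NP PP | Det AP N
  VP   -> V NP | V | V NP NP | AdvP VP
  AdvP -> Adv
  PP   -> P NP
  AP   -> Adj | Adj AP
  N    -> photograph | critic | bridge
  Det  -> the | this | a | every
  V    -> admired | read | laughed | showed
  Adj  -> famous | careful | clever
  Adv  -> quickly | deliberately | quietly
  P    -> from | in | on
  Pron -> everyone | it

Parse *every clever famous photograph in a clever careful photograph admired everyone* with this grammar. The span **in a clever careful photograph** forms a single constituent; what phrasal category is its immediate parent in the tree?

NP

S
  NP
    NP
      Det: every
      AP
        Adj: clever
        AP
          Adj: famous
      N: photograph
    PP
      P: in
      NP
        Det: a
        AP
          Adj: clever
          AP
            Adj: careful
        N: photograph
  VP
    V: admired
    NP
      Pron: everyone
The span 'in a clever careful photograph' is the PP node built by PP → P NP.
Its mother is the NP built by NP → NP PP.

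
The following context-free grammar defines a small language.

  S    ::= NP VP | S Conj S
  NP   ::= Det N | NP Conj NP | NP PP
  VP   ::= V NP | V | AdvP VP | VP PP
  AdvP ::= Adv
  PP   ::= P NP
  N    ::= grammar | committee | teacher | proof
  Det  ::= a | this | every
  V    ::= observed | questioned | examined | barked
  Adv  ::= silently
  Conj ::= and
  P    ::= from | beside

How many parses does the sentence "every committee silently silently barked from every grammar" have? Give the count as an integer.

3

Two of the 3 distinct bracketings:
[S [NP [Det every] [N committee]] [VP [AdvP [Adv silently]] [VP [AdvP [Adv silently]] [VP [VP [V barked]] [PP [P from] [NP [Det every] [N grammar]]]]]]]
[S [NP [Det every] [N committee]] [VP [AdvP [Adv silently]] [VP [VP [AdvP [Adv silently]] [VP [V barked]]] [PP [P from] [NP [Det every] [N grammar]]]]]]
The trees differ in how a recursive rule is bracketed over the same span.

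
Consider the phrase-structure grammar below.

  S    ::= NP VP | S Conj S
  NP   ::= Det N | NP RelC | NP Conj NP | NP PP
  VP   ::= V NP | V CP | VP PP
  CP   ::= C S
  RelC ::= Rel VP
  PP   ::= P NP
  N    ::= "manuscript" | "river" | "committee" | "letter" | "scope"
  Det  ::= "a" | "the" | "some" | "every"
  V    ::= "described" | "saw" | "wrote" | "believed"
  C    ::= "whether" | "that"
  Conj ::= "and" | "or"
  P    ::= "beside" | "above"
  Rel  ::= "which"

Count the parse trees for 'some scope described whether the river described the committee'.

1

[S [NP [Det some] [N scope]] [VP [V described] [CP [C whether] [S [NP [Det the] [N river]] [VP [V described] [NP [Det the] [N committee]]]]]]]
No rule offers an alternative attachment or grouping for any span, so this is the only derivation.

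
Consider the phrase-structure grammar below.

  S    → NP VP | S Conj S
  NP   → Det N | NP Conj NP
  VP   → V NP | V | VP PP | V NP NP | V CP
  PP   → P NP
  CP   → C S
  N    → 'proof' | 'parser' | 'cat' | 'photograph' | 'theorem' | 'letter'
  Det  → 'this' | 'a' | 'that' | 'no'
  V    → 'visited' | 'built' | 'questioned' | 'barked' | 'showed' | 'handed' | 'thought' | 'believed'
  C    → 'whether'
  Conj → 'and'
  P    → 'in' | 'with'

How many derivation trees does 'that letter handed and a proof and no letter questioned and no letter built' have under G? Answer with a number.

The two bracketings:
[S [S [NP [Det that] [N letter]] [VP [V handed]]] [Conj and] [S [S [NP [NP [Det a] [N proof]] [Conj and] [NP [Det no] [N letter]]] [VP [V questioned]]] [Conj and] [S [NP [Det no] [N letter]] [VP [V built]]]]]
[S [S [S [NP [Det that] [N letter]] [VP [V handed]]] [Conj and] [S [NP [NP [Det a] [N proof]] [Conj and] [NP [Det no] [N letter]]] [VP [V questioned]]]] [Conj and] [S [NP [Det no] [N letter]] [VP [V built]]]]
The trees differ in how a recursive rule is bracketed over the same span.

2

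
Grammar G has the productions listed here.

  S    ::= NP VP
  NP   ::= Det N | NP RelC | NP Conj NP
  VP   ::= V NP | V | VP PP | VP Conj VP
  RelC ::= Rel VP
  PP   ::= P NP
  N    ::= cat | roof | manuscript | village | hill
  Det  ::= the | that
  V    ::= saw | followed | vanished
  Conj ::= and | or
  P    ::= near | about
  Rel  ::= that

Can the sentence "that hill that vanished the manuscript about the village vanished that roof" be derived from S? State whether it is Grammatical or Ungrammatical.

Grammatical

S
  NP
    NP
      Det: that
      N: hill
    RelC
      Rel: that
      VP
        VP
          V: vanished
          NP
            Det: the
            N: manuscript
        PP
          P: about
          NP
            Det: the
            N: village
  VP
    V: vanished
    NP
      Det: that
      N: roof
Every word is introduced by a lexical rule and the phrasal rules combine the resulting categories into a single S.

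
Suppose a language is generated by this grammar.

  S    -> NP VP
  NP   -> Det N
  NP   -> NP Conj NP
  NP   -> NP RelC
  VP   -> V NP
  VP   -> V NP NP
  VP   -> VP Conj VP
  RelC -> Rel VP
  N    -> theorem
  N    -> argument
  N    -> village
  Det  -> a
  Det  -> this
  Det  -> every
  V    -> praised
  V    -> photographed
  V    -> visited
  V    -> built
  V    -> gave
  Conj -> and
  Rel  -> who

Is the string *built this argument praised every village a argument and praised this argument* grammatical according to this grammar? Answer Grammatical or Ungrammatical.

For S → NP VP, no prefix of the string parses as an NP.

Ungrammatical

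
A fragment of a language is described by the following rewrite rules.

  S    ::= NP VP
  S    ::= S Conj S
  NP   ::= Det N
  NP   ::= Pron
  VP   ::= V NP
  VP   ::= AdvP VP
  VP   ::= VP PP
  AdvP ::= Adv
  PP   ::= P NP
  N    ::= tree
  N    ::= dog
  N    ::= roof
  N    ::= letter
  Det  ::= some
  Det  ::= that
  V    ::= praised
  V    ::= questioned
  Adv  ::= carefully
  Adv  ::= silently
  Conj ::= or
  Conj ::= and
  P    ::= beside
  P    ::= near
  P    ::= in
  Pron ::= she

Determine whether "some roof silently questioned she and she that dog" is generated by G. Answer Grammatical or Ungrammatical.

A Pron word can never sit immediately before a Det word in any string this grammar generates, so the substring 'she that' rules out a derivation.

Ungrammatical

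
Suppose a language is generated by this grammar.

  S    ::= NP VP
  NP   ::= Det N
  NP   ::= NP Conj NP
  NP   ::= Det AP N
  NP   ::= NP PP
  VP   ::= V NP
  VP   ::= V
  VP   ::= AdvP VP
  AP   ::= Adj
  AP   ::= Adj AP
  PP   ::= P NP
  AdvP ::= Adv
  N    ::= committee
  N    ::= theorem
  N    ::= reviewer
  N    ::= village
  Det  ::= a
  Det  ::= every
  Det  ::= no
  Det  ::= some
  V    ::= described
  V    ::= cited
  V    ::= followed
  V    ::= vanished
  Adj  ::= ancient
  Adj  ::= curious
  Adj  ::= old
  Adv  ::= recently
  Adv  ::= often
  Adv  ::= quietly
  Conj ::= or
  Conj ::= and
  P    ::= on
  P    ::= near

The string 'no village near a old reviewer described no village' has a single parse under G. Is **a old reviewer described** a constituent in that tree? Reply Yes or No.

No

[S [NP [NP [Det no] [N village]] [PP [P near] [NP [Det a] [AP [Adj old]] [N reviewer]]]] [VP [V described] [NP [Det no] [N village]]]]
The smallest constituent containing 'a old reviewer described' is the S spanning 'no village near a old reviewer described no village'; no single node in the tree dominates exactly the given words.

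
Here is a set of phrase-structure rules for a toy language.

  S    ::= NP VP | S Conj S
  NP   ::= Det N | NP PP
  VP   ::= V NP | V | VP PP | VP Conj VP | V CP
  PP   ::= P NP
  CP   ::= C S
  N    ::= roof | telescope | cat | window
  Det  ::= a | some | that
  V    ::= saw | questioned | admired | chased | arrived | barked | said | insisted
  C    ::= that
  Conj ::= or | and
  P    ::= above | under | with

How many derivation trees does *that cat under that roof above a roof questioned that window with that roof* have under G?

4

Two of the 4 distinct bracketings:
[S [NP [NP [Det that] [N cat]] [PP [P under] [NP [NP [Det that] [N roof]] [PP [P above] [NP [Det a] [N roof]]]]]] [VP [V questioned] [NP [NP [Det that] [N window]] [PP [P with] [NP [Det that] [N roof]]]]]]
[S [NP [NP [Det that] [N cat]] [PP [P under] [NP [NP [Det that] [N roof]] [PP [P above] [NP [Det a] [N roof]]]]]] [VP [VP [V questioned] [NP [Det that] [N window]]] [PP [P with] [NP [Det that] [N roof]]]]]
The difference turns on whether VP → VP PP is used at the relevant span, versus an alternative expansion of VP.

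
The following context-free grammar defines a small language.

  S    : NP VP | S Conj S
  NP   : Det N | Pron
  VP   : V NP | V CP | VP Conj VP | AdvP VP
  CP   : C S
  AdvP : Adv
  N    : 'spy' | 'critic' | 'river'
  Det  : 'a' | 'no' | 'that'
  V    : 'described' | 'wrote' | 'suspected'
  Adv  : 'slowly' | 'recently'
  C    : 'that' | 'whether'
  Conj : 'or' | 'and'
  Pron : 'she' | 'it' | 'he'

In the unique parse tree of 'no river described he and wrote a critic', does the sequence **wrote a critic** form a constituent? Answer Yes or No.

[S [NP [Det no] [N river]] [VP [VP [V described] [NP [Pron he]]] [Conj and] [VP [V wrote] [NP [Det a] [N critic]]]]]
The words 'wrote a critic' are exhaustively dominated by a single VP node (built by VP → V NP), so they form a constituent.

Yes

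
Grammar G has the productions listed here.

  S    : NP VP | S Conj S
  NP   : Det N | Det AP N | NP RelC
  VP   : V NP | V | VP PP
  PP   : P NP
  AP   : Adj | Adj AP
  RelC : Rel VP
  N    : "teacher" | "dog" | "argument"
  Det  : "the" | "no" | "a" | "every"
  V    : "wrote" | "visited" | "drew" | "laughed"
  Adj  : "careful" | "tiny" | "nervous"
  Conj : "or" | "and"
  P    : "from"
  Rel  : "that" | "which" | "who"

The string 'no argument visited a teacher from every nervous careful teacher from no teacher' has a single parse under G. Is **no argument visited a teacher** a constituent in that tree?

[S [NP [Det no] [N argument]] [VP [VP [VP [V visited] [NP [Det a] [N teacher]]] [PP [P from] [NP [Det every] [AP [Adj nervous] [AP [Adj careful]]] [N teacher]]]] [PP [P from] [NP [Det no] [N teacher]]]]]
The smallest constituent containing 'no argument visited a teacher' is the S spanning 'no argument visited a teacher from every nervous careful teacher from no teacher'; no single node in the tree dominates exactly the given words.

No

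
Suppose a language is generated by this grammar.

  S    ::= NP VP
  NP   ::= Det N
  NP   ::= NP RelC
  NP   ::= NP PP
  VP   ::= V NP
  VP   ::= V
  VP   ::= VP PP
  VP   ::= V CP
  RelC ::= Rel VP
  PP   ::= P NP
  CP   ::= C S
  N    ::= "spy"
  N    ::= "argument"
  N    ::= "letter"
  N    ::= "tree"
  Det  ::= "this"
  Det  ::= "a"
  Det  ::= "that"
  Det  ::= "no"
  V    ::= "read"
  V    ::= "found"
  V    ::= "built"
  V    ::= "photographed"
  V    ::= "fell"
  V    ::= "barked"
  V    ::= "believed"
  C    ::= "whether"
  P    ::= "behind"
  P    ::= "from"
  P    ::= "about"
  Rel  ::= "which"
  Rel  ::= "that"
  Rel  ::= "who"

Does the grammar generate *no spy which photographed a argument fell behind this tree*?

S
  NP
    NP
      Det: no
      N: spy
    RelC
      Rel: which
      VP
        V: photographed
        NP
          Det: a
          N: argument
  VP
    VP
      V: fell
    PP
      P: behind
      NP
        Det: this
        N: tree
Every word is introduced by a lexical rule and the phrasal rules combine the resulting categories into a single S.

Grammatical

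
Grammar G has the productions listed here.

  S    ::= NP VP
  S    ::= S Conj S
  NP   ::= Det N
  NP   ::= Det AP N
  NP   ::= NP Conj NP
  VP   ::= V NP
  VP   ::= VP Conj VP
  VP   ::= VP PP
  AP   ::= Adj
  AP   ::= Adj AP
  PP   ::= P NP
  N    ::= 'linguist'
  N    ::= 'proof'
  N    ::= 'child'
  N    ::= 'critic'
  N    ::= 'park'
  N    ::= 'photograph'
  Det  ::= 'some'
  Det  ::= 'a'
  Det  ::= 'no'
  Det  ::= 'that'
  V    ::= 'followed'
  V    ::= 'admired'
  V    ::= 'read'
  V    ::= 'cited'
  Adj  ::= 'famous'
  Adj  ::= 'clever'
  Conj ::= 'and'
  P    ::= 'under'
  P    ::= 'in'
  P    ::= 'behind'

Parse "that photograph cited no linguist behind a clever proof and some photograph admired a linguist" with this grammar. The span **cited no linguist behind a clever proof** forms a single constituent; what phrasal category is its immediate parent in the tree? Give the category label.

S

S
  S
    NP
      Det: that
      N: photograph
    VP
      VP
        V: cited
        NP
          Det: no
          N: linguist
      PP
        P: behind
        NP
          Det: a
          AP
            Adj: clever
          N: proof
  Conj: and
  S
    NP
      Det: some
      N: photograph
    VP
      V: admired
      NP
        Det: a
        N: linguist
The span 'cited no linguist behind a clever proof' is the VP node built by VP → VP PP.
Its mother is the S built by S → NP VP.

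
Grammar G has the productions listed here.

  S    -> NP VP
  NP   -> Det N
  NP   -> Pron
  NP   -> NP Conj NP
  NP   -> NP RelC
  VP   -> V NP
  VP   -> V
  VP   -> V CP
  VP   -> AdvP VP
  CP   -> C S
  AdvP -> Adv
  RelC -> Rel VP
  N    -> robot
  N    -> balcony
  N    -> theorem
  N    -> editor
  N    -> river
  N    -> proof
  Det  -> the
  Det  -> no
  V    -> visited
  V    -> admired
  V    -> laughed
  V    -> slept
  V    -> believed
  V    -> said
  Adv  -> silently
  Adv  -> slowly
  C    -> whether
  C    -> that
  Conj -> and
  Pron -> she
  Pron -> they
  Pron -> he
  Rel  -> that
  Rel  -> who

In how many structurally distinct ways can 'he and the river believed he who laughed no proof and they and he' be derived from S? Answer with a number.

Two of the 5 distinct bracketings:
[S [NP [NP [Pron he]] [Conj and] [NP [Det the] [N river]]] [VP [V believed] [NP [NP [NP [Pron he]] [RelC [Rel who] [VP [V laughed] [NP [Det no] [N proof]]]]] [Conj and] [NP [NP [Pron they]] [Conj and] [NP [Pron he]]]]]]
[S [NP [NP [Pron he]] [Conj and] [NP [Det the] [N river]]] [VP [V believed] [NP [NP [NP [NP [Pron he]] [RelC [Rel who] [VP [V laughed] [NP [Det no] [N proof]]]]] [Conj and] [NP [Pron they]]] [Conj and] [NP [Pron he]]]]]
The trees differ in how a recursive rule is bracketed over the same span.

5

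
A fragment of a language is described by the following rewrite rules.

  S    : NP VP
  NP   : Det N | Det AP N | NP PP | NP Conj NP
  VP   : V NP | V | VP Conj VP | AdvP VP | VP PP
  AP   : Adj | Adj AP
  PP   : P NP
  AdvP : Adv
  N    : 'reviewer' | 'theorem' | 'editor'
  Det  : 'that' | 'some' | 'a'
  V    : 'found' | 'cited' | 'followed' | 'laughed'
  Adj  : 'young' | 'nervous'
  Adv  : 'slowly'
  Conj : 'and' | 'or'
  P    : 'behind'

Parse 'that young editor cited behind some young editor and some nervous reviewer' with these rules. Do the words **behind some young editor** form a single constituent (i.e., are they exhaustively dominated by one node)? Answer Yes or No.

[S [NP [Det that] [AP [Adj young]] [N editor]] [VP [VP [V cited]] [PP [P behind] [NP [NP [Det some] [AP [Adj young]] [N editor]] [Conj and] [NP [Det some] [AP [Adj nervous]] [N reviewer]]]]]]
The smallest constituent containing 'behind some young editor' is the PP spanning 'behind some young editor and some nervous reviewer'; no single node in the tree dominates exactly the given words.

No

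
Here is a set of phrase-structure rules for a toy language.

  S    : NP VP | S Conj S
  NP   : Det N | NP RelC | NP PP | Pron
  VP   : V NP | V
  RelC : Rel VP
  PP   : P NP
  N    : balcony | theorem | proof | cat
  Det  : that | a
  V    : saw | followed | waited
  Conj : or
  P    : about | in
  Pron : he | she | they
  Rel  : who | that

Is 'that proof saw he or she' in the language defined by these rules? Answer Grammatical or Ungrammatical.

For S → NP VP, the only prefix that parses as NP is 'that proof', but the remainder 'saw he or she' is not a VP under these rules. The alternative S rule S → S Conj S likewise has no satisfying split.

Ungrammatical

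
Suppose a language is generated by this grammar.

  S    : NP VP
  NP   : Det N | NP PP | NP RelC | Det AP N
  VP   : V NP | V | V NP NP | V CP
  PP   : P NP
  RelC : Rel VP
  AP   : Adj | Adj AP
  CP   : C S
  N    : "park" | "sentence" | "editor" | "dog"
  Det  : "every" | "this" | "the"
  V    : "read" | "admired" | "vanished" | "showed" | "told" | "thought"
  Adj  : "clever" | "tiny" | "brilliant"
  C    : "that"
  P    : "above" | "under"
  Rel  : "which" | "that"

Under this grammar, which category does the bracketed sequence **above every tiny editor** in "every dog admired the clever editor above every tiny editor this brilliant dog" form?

S
  NP
    Det: every
    N: dog
  VP
    V: admired
    NP
      NP
        Det: the
        AP
          Adj: clever
        N: editor
      PP
        P: above
        NP
          Det: every
          AP
            Adj: tiny
          N: editor
    NP
      Det: this
      AP
        Adj: brilliant
      N: dog
The span 'above every tiny editor' is the PP node built by PP → P NP.

PP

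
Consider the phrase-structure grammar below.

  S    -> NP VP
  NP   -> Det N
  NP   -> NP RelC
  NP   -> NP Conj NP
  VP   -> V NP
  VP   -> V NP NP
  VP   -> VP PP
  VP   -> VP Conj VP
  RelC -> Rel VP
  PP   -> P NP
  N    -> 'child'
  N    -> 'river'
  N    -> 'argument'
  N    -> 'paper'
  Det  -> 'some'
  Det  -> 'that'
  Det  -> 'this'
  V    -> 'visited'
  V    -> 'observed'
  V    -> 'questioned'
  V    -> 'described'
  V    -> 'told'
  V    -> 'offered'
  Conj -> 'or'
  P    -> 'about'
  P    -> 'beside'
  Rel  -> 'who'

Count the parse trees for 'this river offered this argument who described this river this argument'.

2

The two bracketings:
[S [NP [Det this] [N river]] [VP [V offered] [NP [NP [Det this] [N argument]] [RelC [Rel who] [VP [V described] [NP [Det this] [N river]] [NP [Det this] [N argument]]]]]]]
[S [NP [Det this] [N river]] [VP [V offered] [NP [NP [Det this] [N argument]] [RelC [Rel who] [VP [V described] [NP [Det this] [N river]]]]] [NP [Det this] [N argument]]]]
The trees differ in how a recursive rule is bracketed over the same span.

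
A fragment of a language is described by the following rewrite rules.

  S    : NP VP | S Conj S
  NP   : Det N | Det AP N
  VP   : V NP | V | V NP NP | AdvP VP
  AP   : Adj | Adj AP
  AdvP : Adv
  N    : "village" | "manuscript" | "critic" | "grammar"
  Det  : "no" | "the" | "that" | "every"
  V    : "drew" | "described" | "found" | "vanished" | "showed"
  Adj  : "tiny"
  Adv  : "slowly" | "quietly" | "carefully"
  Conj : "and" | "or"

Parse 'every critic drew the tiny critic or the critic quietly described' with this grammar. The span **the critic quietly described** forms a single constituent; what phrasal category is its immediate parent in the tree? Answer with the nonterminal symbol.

S

[S [S [NP [Det every] [N critic]] [VP [V drew] [NP [Det the] [AP [Adj tiny]] [N critic]]]] [Conj or] [S [NP [Det the] [N critic]] [VP [AdvP [Adv quietly]] [VP [V described]]]]]
The span 'the critic quietly described' is the S node built by S → NP VP.
Its mother is the S built by S → S Conj S.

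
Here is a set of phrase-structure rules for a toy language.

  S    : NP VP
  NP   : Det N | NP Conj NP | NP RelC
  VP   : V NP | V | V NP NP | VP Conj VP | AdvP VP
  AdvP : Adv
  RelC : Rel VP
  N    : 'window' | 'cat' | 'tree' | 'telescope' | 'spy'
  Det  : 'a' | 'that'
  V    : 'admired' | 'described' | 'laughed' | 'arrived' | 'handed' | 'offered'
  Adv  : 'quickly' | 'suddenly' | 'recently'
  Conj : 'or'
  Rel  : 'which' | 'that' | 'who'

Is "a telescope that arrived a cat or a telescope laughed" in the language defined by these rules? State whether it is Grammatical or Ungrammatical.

Grammatical

S
  NP
    NP
      NP
        Det: a
        N: telescope
      RelC
        Rel: that
        VP
          V: arrived
          NP
            Det: a
            N: cat
    Conj: or
    NP
      Det: a
      N: telescope
  VP
    V: laughed
Every word is introduced by a lexical rule and the phrasal rules combine the resulting categories into a single S.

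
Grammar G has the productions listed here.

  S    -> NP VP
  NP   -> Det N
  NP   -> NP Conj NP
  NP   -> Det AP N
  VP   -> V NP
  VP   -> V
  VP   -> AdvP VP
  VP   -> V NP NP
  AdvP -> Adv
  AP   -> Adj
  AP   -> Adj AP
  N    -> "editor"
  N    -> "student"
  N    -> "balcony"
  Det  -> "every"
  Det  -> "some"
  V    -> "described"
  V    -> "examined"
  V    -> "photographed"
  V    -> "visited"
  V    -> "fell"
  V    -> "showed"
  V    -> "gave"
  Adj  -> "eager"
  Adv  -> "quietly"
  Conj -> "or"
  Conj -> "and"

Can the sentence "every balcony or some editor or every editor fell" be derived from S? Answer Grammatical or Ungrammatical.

S
  NP
    NP
      Det: every
      N: balcony
    Conj: or
    NP
      NP
        Det: some
        N: editor
      Conj: or
      NP
        Det: every
        N: editor
  VP
    V: fell
Every word is introduced by a lexical rule and the phrasal rules combine the resulting categories into a single S.

Grammatical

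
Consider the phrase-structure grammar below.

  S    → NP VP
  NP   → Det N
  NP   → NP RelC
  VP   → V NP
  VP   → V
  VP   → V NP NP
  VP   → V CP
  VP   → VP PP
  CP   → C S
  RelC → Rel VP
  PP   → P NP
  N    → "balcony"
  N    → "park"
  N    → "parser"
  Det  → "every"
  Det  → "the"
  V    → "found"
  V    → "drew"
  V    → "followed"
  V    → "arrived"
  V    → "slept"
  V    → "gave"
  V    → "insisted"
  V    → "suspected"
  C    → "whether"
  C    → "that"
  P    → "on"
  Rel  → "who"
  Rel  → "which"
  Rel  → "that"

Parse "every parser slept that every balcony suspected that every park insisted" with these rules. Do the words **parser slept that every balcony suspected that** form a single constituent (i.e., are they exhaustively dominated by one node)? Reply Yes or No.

No

[S [NP [Det every] [N parser]] [VP [V slept] [CP [C that] [S [NP [Det every] [N balcony]] [VP [V suspected] [CP [C that] [S [NP [Det every] [N park]] [VP [V insisted]]]]]]]]]
The smallest constituent containing 'parser slept that every balcony suspected that' is the S spanning 'every parser slept that every balcony suspected that every park insisted'; no single node in the tree dominates exactly the given words.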